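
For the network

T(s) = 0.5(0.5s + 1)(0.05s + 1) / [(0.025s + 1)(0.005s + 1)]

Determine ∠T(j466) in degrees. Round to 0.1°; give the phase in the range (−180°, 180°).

At ω = 466 rad/s:
zero (1 + j466·0.5) = 1 + j233 → |·| ≈ 233, ∠ ≈ 89.75°
zero (1 + j466·0.05) = 1 + j23.3 → |·| ≈ 23.321, ∠ ≈ 87.54°
pole (1 + j466·0.025) = 1 + j11.65 → |·| ≈ 11.693, ∠ ≈ 85.09°
pole (1 + j466·0.005) = 1 + j2.33 → |·| ≈ 2.5355, ∠ ≈ 66.77°
∠T = (89.75° + 87.54°) − (85.09° + 66.77°) = 25.43°

25.4°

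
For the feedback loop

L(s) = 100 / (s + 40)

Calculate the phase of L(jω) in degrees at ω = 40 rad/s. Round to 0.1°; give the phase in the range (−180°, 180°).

Substitute s = j40:
Numerator: 100 = 100 + j0
Denominator: (j40) + 40 = 40 + j40
|N| = √(100² + 0²) ≈ 100, ∠N ≈ 0.00°
|D| = √(40² + 40²) ≈ 56.569, ∠D ≈ 45.00°
∠L = 0.00° − 45.00° = -45.00°

-45.0°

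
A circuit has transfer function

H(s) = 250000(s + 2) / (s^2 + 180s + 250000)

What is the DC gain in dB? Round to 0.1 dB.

6.0 dB

H(0) = 250000·2 / 250000 = 2
20 log₁₀(2) ≈ 6.02 dB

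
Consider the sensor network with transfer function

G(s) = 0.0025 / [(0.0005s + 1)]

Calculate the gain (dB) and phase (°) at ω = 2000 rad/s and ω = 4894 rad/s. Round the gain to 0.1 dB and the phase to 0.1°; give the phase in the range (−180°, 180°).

ω = 2000: -55.1 dB, -45.0°; ω = 4894: -60.5 dB, -67.8°

At ω = 2000 rad/s:
pole (1 + j2000·0.0005) = 1 + j1 → |·| ≈ 1.4142, ∠ ≈ 45.00°
|G| = 0.0025 · 1 / (1.4142) ≈ 0.0017678
Gain = 20 log₁₀(0.0017678) ≈ -55.05 dB
∠G = (0°) − (45.00°) = -45.00°

At ω = 4894 rad/s:
pole (1 + j4894·0.0005) = 1 + j2.447 → |·| ≈ 2.6434, ∠ ≈ 67.77°
|G| = 0.0025 · 1 / (2.6434) ≈ 0.00094575
Gain = 20 log₁₀(0.00094575) ≈ -60.48 dB
∠G = (0°) − (67.77°) = -67.77°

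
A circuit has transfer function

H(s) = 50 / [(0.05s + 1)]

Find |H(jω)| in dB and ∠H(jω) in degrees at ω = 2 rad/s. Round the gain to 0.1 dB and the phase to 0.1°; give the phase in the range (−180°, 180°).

At ω = 2 rad/s:
pole (1 + j2·0.05) = 1 + j0.1 → |·| ≈ 1.005, ∠ ≈ 5.71°
|H| = 50 · 1 / (1.005) ≈ 49.751
Gain = 20 log₁₀(49.751) ≈ 33.94 dB
∠H = (0°) − (5.71°) = -5.71°

33.9 dB, -5.7°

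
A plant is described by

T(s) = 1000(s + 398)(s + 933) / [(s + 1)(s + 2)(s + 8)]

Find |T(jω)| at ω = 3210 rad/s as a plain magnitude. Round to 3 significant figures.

0.327

At s = jω = j3210:
zero (s+398): 398 + j3210 → |·| = √(398²+3210²) = √10462504 ≈ 3234.6, ∠ = arctan(3210/398) ≈ 82.93°
zero (s+933): 933 + j3210 → |·| = √(933²+3210²) = √11174589 ≈ 3342.8, ∠ = arctan(3210/933) ≈ 73.79°
pole (s+1): 1 + j3210 → |·| = √(1²+3210²) = √10304101 ≈ 3210, ∠ = arctan(3210/1) ≈ 89.98°
pole (s+2): 2 + j3210 → |·| = √(2²+3210²) = √10304104 ≈ 3210, ∠ = arctan(3210/2) ≈ 89.96°
pole (s+8): 8 + j3210 → |·| = √(8²+3210²) = √10304164 ≈ 3210, ∠ = arctan(3210/8) ≈ 89.86°
|T| = 1000 · 1.0813e+07 / 3.3076e+10 ≈ 0.32691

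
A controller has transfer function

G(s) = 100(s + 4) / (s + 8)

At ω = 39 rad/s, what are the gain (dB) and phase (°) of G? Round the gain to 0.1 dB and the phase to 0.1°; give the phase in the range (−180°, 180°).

At s = jω = j39:
zero (s+4): 4 + j39 → |·| = √(4²+39²) = √1537 ≈ 39.205, ∠ = arctan(39/4) ≈ 84.14°
pole (s+8): 8 + j39 → |·| = √(8²+39²) = √1585 ≈ 39.812, ∠ = arctan(39/8) ≈ 78.41°
|G| = 100 · 39.205 / 39.812 ≈ 98.475
Gain = 20 log₁₀(98.475) ≈ 39.87 dB
∠G = 84.14° − 78.41° = 5.73°

39.9 dB, 5.7°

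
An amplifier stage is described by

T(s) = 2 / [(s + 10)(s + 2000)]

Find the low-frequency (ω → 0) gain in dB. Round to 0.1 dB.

-80.0 dB

T(0) = 2 / (10·2000) = 0.0001
20 log₁₀(0.0001) ≈ -80.00 dB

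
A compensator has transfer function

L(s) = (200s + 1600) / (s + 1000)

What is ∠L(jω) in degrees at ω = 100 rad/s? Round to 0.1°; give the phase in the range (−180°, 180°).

79.7°

Substitute s = j100:
Numerator: 200(j100) + 1600 = 1600 + j20000
Denominator: (j100) + 1000 = 1000 + j100
|N| = √(1600² + 20000²) ≈ 20064, ∠N ≈ 85.43°
|D| = √(1000² + 100²) ≈ 1005, ∠D ≈ 5.71°
∠L = 85.43° − 5.71° = 79.72°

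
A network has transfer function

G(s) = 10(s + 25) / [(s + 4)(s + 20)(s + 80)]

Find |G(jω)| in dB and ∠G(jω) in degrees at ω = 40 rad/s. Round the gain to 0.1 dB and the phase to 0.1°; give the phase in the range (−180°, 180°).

At s = jω = j40:
zero (s+25): 25 + j40 → |·| = √(25²+40²) = √2225 ≈ 47.17, ∠ = arctan(40/25) ≈ 57.99°
pole (s+4): 4 + j40 → |·| = √(4²+40²) = √1616 ≈ 40.2, ∠ = arctan(40/4) ≈ 84.29°
pole (s+20): 20 + j40 → |·| = √(20²+40²) = √2000 ≈ 44.721, ∠ = arctan(40/20) ≈ 63.43°
pole (s+80): 80 + j40 → |·| = √(80²+40²) = √8000 ≈ 89.443, ∠ = arctan(40/80) ≈ 26.57°
|G| = 10 · 47.17 / 1.608e+05 ≈ 0.0029335
Gain = 20 log₁₀(0.0029335) ≈ -50.65 dB
∠G = 57.99° − 174.29° = -116.30°

-50.7 dB, -116.3°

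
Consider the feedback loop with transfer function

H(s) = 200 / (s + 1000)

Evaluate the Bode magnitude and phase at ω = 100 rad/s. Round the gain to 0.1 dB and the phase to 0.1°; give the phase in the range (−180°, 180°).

-14.0 dB, -5.7°

At s = jω = j100:
pole (s+1000): 1000 + j100 → |·| = √(1000²+100²) = √1010000 ≈ 1005, ∠ = arctan(100/1000) ≈ 5.71°
|H| = 200 / 1005 ≈ 0.199
Gain = 20 log₁₀(0.199) ≈ -14.02 dB
∠H = 0.00° − 5.71° = -5.71°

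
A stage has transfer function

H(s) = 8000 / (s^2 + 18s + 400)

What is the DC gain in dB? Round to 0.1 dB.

H(0) = 8000 / 400 = 20
20 log₁₀(20) ≈ 26.02 dB

26.0 dB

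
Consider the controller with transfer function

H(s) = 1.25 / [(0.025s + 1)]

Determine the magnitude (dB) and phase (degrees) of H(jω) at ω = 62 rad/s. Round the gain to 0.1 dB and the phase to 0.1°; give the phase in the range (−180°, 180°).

At ω = 62 rad/s:
pole (1 + j62·0.025) = 1 + j1.55 → |·| ≈ 1.8446, ∠ ≈ 57.17°
|H| = 1.25 · 1 / (1.8446) ≈ 0.67765
Gain = 20 log₁₀(0.67765) ≈ -3.38 dB
∠H = (0°) − (57.17°) = -57.17°

-3.4 dB, -57.2°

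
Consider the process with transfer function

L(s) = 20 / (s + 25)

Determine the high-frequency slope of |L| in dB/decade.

Each pole contributes −20 dB/decade at high frequency; each zero contributes +20 dB/decade.
Net: 0 zero(s) − 1 pole(s) → -20 dB/decade.

-20 dB/decade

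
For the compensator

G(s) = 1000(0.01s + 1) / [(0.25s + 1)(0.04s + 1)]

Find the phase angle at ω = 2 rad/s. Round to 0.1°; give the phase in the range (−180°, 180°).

-30.0°

At ω = 2 rad/s:
zero (1 + j2·0.01) = 1 + j0.02 → |·| ≈ 1.0002, ∠ ≈ 1.15°
pole (1 + j2·0.25) = 1 + j0.5 → |·| ≈ 1.118, ∠ ≈ 26.57°
pole (1 + j2·0.04) = 1 + j0.08 → |·| ≈ 1.0032, ∠ ≈ 4.57°
∠G = (1.15°) − (26.57° + 4.57°) = -29.99°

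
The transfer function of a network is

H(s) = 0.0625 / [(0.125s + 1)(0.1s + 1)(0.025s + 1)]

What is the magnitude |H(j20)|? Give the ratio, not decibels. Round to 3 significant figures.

0.00928

At ω = 20 rad/s:
pole (1 + j20·0.125) = 1 + j2.5 → |·| ≈ 2.6926, ∠ ≈ 68.20°
pole (1 + j20·0.1) = 1 + j2 → |·| ≈ 2.2361, ∠ ≈ 63.43°
pole (1 + j20·0.025) = 1 + j0.5 → |·| ≈ 1.118, ∠ ≈ 26.57°
|H| = 0.0625 · 1 / (2.6926 · 2.2361 · 1.118) ≈ 0.0092849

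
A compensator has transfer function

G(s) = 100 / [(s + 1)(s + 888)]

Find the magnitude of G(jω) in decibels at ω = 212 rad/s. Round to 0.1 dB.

-65.7 dB

At s = jω = j212:
pole (s+1): 1 + j212 → |·| = √(1²+212²) = √44945 ≈ 212, ∠ = arctan(212/1) ≈ 89.73°
pole (s+888): 888 + j212 → |·| = √(888²+212²) = √833488 ≈ 912.96, ∠ = arctan(212/888) ≈ 13.43°
|G| = 100 / 1.9355e+05 ≈ 0.00051666
Gain = 20 log₁₀(0.00051666) ≈ -65.74 dB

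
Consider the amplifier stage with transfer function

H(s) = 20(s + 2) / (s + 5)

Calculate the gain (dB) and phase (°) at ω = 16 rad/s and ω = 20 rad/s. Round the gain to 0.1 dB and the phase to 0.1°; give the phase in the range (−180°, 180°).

At s = jω = j16:
zero (s+2): 2 + j16 → |·| = √(2²+16²) = √260 ≈ 16.125, ∠ = arctan(16/2) ≈ 82.87°
pole (s+5): 5 + j16 → |·| = √(5²+16²) = √281 ≈ 16.763, ∠ = arctan(16/5) ≈ 72.65°
|H| = 20 · 16.125 / 16.763 ≈ 19.239
Gain = 20 log₁₀(19.239) ≈ 25.68 dB
∠H = 82.87° − 72.65° = 10.22°

At s = jω = j20:
zero (s+2): 2 + j20 → |·| = √(2²+20²) = √404 ≈ 20.1, ∠ = arctan(20/2) ≈ 84.29°
pole (s+5): 5 + j20 → |·| = √(5²+20²) = √425 ≈ 20.616, ∠ = arctan(20/5) ≈ 75.96°
|H| = 20 · 20.1 / 20.616 ≈ 19.499
Gain = 20 log₁₀(19.499) ≈ 25.80 dB
∠H = 84.29° − 75.96° = 8.33°

ω = 16: 25.7 dB, 10.2°; ω = 20: 25.8 dB, 8.3°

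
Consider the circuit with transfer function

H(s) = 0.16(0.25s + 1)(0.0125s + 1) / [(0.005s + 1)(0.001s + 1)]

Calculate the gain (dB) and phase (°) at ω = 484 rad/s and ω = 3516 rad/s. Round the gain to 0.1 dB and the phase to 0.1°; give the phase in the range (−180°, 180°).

ω = 484: 32.2 dB, 76.8°; ω = 3516: 39.7 dB, 17.8°

At ω = 484 rad/s:
zero (1 + j484·0.25) = 1 + j121 → |·| ≈ 121, ∠ ≈ 89.53°
zero (1 + j484·0.0125) = 1 + j6.05 → |·| ≈ 6.1321, ∠ ≈ 80.61°
pole (1 + j484·0.005) = 1 + j2.42 → |·| ≈ 2.6185, ∠ ≈ 67.55°
pole (1 + j484·0.001) = 1 + j0.484 → |·| ≈ 1.111, ∠ ≈ 25.83°
|H| = 0.16 · 121 · 6.1321 / (2.6185 · 1.111) ≈ 40.808
Gain = 20 log₁₀(40.808) ≈ 32.21 dB
∠H = (89.53° + 80.61°) − (67.55° + 25.83°) = 76.76°

At ω = 3516 rad/s:
zero (1 + j3516·0.25) = 1 + j879 → |·| ≈ 879, ∠ ≈ 89.93°
zero (1 + j3516·0.0125) = 1 + j43.95 → |·| ≈ 43.961, ∠ ≈ 88.70°
pole (1 + j3516·0.005) = 1 + j17.58 → |·| ≈ 17.608, ∠ ≈ 86.74°
pole (1 + j3516·0.001) = 1 + j3.516 → |·| ≈ 3.6554, ∠ ≈ 74.12°
|H| = 0.16 · 879 · 43.961 / (17.608 · 3.6554) ≈ 96.058
Gain = 20 log₁₀(96.058) ≈ 39.65 dB
∠H = (89.93° + 88.70°) − (86.74° + 74.12°) = 17.77°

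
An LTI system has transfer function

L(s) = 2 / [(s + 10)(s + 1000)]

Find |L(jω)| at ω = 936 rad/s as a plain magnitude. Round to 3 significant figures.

At s = jω = j936:
pole (s+10): 10 + j936 → |·| = √(10²+936²) = √876196 ≈ 936.05, ∠ = arctan(936/10) ≈ 89.39°
pole (s+1000): 1000 + j936 → |·| = √(1000²+936²) = √1876096 ≈ 1369.7, ∠ = arctan(936/1000) ≈ 43.11°
|L| = 2 / 1.2821e+06 ≈ 1.5599e-06

1.56e-06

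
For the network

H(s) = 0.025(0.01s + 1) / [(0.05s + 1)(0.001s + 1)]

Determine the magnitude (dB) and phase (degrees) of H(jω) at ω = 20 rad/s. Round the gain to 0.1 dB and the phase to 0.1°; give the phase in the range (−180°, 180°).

-34.9 dB, -34.8°

At ω = 20 rad/s:
zero (1 + j20·0.01) = 1 + j0.2 → |·| ≈ 1.0198, ∠ ≈ 11.31°
pole (1 + j20·0.05) = 1 + j1 → |·| ≈ 1.4142, ∠ ≈ 45.00°
pole (1 + j20·0.001) = 1 + j0.02 → |·| ≈ 1.0002, ∠ ≈ 1.15°
|H| = 0.025 · 1.0198 / (1.4142 · 1.0002) ≈ 0.018024
Gain = 20 log₁₀(0.018024) ≈ -34.88 dB
∠H = (11.31°) − (45.00° + 1.15°) = -34.84°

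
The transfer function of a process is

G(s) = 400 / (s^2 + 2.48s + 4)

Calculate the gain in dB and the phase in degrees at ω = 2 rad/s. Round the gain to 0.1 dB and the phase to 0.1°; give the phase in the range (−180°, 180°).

At s = jω = j2:
quadratic: (j2)² + 2.48·j2 + 4 = 0 + j4.96 → |·| ≈ 4.96, ∠ ≈ 90.00°
|G| = 400 / 4.96 ≈ 80.645
Gain = 20 log₁₀(80.645) ≈ 38.13 dB
∠G = 0.00° − 90.00° = -90.00°

38.1 dB, -90.0°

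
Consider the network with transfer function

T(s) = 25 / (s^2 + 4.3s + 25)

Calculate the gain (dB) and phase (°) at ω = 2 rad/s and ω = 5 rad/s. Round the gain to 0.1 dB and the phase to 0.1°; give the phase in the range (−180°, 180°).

At s = jω = j2:
quadratic: (j2)² + 4.3·j2 + 25 = 21 + j8.6 → |·| ≈ 22.693, ∠ ≈ 22.27°
|T| = 25 / 22.693 ≈ 1.1017
Gain = 20 log₁₀(1.1017) ≈ 0.84 dB
∠T = 0.00° − 22.27° = -22.27°

At s = jω = j5:
quadratic: (j5)² + 4.3·j5 + 25 = 0 + j21.5 → |·| ≈ 21.5, ∠ ≈ 90.00°
|T| = 25 / 21.5 ≈ 1.1628
Gain = 20 log₁₀(1.1628) ≈ 1.31 dB
∠T = 0.00° − 90.00° = -90.00°

ω = 2: 0.8 dB, -22.3°; ω = 5: 1.3 dB, -90.0°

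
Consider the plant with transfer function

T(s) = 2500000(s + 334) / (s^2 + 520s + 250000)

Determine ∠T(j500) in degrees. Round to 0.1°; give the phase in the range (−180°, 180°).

At s = jω = j500:
zero (s+334): 334 + j500 → |·| = √(334²+500²) = √361556 ≈ 601.3, ∠ = arctan(500/334) ≈ 56.26°
quadratic: (j500)² + 520·j500 + 250000 = 0 + j260000 → |·| ≈ 2.6e+05, ∠ ≈ 90.00°
∠T = 56.26° − 90.00° = -33.74°

-33.7°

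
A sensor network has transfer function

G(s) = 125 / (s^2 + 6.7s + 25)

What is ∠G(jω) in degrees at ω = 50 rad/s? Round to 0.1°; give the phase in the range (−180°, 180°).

At s = jω = j50:
quadratic: (j50)² + 6.7·j50 + 25 = -2475 + j335 → |·| ≈ 2497.6, ∠ ≈ 172.29°
∠G = 0.00° − 172.29° = -172.29°

-172.3°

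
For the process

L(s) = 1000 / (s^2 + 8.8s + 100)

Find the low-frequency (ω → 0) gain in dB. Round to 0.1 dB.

L(0) = 1000 / 100 = 10
20 log₁₀(10) ≈ 20.00 dB

20.0 dB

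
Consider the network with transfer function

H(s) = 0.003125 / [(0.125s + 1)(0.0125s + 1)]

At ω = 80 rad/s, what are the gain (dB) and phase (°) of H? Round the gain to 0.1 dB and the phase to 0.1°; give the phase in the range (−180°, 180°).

-73.2 dB, -129.3°

At ω = 80 rad/s:
pole (1 + j80·0.125) = 1 + j10 → |·| ≈ 10.05, ∠ ≈ 84.29°
pole (1 + j80·0.0125) = 1 + j1 → |·| ≈ 1.4142, ∠ ≈ 45.00°
|H| = 0.003125 · 1 / (10.05 · 1.4142) ≈ 0.00021987
Gain = 20 log₁₀(0.00021987) ≈ -73.16 dB
∠H = (0°) − (84.29° + 45.00°) = -129.29°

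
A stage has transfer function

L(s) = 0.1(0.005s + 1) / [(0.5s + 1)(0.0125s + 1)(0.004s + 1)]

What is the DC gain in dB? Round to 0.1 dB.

L(0) = 0.1 · 1 / 1 = 0.1
20 log₁₀(0.1) ≈ -20.00 dB

-20.0 dB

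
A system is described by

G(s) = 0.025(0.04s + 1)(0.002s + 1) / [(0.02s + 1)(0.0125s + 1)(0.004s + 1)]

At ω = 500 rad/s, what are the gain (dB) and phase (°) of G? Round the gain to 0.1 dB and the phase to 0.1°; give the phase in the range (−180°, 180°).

-46.1 dB, -96.5°

At ω = 500 rad/s:
zero (1 + j500·0.04) = 1 + j20 → |·| ≈ 20.025, ∠ ≈ 87.14°
zero (1 + j500·0.002) = 1 + j1 → |·| ≈ 1.4142, ∠ ≈ 45.00°
pole (1 + j500·0.02) = 1 + j10 → |·| ≈ 10.05, ∠ ≈ 84.29°
pole (1 + j500·0.0125) = 1 + j6.25 → |·| ≈ 6.3295, ∠ ≈ 80.91°
pole (1 + j500·0.004) = 1 + j2 → |·| ≈ 2.2361, ∠ ≈ 63.43°
|G| = 0.025 · 20.025 · 1.4142 / (10.05 · 6.3295 · 2.2361) ≈ 0.0049773
Gain = 20 log₁₀(0.0049773) ≈ -46.06 dB
∠G = (87.14° + 45.00°) − (84.29° + 80.91° + 63.43°) = -96.49°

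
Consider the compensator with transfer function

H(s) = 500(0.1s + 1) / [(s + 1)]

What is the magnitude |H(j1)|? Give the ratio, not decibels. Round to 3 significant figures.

At ω = 1 rad/s:
zero (1 + j1·0.1) = 1 + j0.1 → |·| ≈ 1.005, ∠ ≈ 5.71°
pole (1 + j1·1) = 1 + j1 → |·| ≈ 1.4142, ∠ ≈ 45.00°
|H| = 500 · 1.005 / (1.4142) ≈ 355.32

355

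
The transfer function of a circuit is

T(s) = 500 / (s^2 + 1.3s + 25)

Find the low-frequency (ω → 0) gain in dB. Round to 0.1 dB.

26.0 dB

T(0) = 500 / 25 = 20
20 log₁₀(20) ≈ 26.02 dB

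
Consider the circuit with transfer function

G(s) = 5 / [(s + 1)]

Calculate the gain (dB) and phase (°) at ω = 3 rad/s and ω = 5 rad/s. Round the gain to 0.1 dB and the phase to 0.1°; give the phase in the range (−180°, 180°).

ω = 3: 4.0 dB, -71.6°; ω = 5: -0.2 dB, -78.7°

At ω = 3 rad/s:
pole (1 + j3·1) = 1 + j3 → |·| ≈ 3.1623, ∠ ≈ 71.57°
|G| = 5 · 1 / (3.1623) ≈ 1.5811
Gain = 20 log₁₀(1.5811) ≈ 3.98 dB
∠G = (0°) − (71.57°) = -71.57°

At ω = 5 rad/s:
pole (1 + j5·1) = 1 + j5 → |·| ≈ 5.099, ∠ ≈ 78.69°
|G| = 5 · 1 / (5.099) ≈ 0.98058
Gain = 20 log₁₀(0.98058) ≈ -0.17 dB
∠G = (0°) − (78.69°) = -78.69°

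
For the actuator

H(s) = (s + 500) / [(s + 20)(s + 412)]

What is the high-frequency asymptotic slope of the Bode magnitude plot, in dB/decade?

Each pole contributes −20 dB/decade at high frequency; each zero contributes +20 dB/decade.
Net: 1 zero(s) − 2 pole(s) → -20 dB/decade.

-20 dB/decade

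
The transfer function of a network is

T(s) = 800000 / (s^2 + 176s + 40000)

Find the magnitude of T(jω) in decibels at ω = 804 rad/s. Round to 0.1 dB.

2.2 dB

At s = jω = j804:
quadratic: (j804)² + 176·j804 + 40000 = -606416 + j141504 → |·| ≈ 6.2271e+05, ∠ ≈ 166.87°
|T| = 800000 / 6.2271e+05 ≈ 1.2847
Gain = 20 log₁₀(1.2847) ≈ 2.18 dB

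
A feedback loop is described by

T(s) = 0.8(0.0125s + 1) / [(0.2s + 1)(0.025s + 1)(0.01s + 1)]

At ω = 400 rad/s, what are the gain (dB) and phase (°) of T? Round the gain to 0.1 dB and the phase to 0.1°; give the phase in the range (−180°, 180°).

At ω = 400 rad/s:
zero (1 + j400·0.0125) = 1 + j5 → |·| ≈ 5.099, ∠ ≈ 78.69°
pole (1 + j400·0.2) = 1 + j80 → |·| ≈ 80.006, ∠ ≈ 89.28°
pole (1 + j400·0.025) = 1 + j10 → |·| ≈ 10.05, ∠ ≈ 84.29°
pole (1 + j400·0.01) = 1 + j4 → |·| ≈ 4.1231, ∠ ≈ 75.96°
|T| = 0.8 · 5.099 / (80.006 · 10.05 · 4.1231) ≈ 0.0012304
Gain = 20 log₁₀(0.0012304) ≈ -58.20 dB
∠T = (78.69°) − (89.28° + 84.29° + 75.96°) = -170.84°

-58.2 dB, -170.8°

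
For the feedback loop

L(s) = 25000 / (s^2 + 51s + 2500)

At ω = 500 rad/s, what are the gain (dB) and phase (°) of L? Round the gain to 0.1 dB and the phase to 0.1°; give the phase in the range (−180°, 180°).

At s = jω = j500:
quadratic: (j500)² + 51·j500 + 2500 = -247500 + j25500 → |·| ≈ 2.4881e+05, ∠ ≈ 174.12°
|L| = 25000 / 2.4881e+05 ≈ 0.10048
Gain = 20 log₁₀(0.10048) ≈ -19.96 dB
∠L = 0.00° − 174.12° = -174.12°

-20.0 dB, -174.1°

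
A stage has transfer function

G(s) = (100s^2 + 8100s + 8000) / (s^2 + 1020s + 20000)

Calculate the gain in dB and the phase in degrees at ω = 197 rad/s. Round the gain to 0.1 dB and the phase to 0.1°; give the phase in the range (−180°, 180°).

26.3 dB, 62.3°

Substitute s = j197:
Numerator: 100(j197)^2 + 8100(j197) + 8000 = -3872900 + j1595700
Denominator: (j197)^2 + 1020(j197) + 20000 = -18809 + j200940
|N| = √(3872900² + 1595700²) ≈ 4.1887e+06, ∠N ≈ 157.61°
|D| = √(18809² + 200940²) ≈ 2.0182e+05, ∠D ≈ 95.35°
|G| = 4.1887e+06 / 2.0182e+05 ≈ 20.755
Gain = 20 log₁₀(20.755) ≈ 26.34 dB
∠G = 157.61° − 95.35° = 62.26°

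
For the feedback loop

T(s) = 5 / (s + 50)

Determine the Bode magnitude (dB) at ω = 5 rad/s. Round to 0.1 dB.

-20.0 dB

At s = jω = j5:
pole (s+50): 50 + j5 → |·| = √(50²+5²) = √2525 ≈ 50.249, ∠ = arctan(5/50) ≈ 5.71°
|T| = 5 / 50.249 ≈ 0.099504
Gain = 20 log₁₀(0.099504) ≈ -20.04 dB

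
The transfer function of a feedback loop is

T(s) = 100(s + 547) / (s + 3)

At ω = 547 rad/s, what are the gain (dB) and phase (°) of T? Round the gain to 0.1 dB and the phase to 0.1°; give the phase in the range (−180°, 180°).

At s = jω = j547:
zero (s+547): 547 + j547 → |·| = √(547²+547²) = √598418 ≈ 773.57, ∠ = arctan(547/547) ≈ 45.00°
pole (s+3): 3 + j547 → |·| = √(3²+547²) = √299218 ≈ 547.01, ∠ = arctan(547/3) ≈ 89.69°
|T| = 100 · 773.57 / 547.01 ≈ 141.42
Gain = 20 log₁₀(141.42) ≈ 43.01 dB
∠T = 45.00° − 89.69° = -44.69°

43.0 dB, -44.7°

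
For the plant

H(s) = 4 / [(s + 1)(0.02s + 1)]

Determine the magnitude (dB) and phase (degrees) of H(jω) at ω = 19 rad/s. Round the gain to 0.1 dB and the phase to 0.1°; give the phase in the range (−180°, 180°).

At ω = 19 rad/s:
pole (1 + j19·1) = 1 + j19 → |·| ≈ 19.026, ∠ ≈ 86.99°
pole (1 + j19·0.02) = 1 + j0.38 → |·| ≈ 1.0698, ∠ ≈ 20.81°
|H| = 4 · 1 / (19.026 · 1.0698) ≈ 0.19652
Gain = 20 log₁₀(0.19652) ≈ -14.13 dB
∠H = (0°) − (86.99° + 20.81°) = -107.80°

-14.1 dB, -107.8°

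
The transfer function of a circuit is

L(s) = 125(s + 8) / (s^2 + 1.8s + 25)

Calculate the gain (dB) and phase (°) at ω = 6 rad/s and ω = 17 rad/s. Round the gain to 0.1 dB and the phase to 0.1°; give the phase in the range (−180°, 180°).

ω = 6: 38.2 dB, -98.7°; ω = 17: 18.9 dB, -108.6°

At s = jω = j6:
zero (s+8): 8 + j6 → |·| = √(8²+6²) = √100 ≈ 10, ∠ = arctan(6/8) ≈ 36.87°
quadratic: (j6)² + 1.8·j6 + 25 = -11 + j10.8 → |·| ≈ 15.416, ∠ ≈ 135.53°
|L| = 125 · 10 / 15.416 ≈ 81.085
Gain = 20 log₁₀(81.085) ≈ 38.18 dB
∠L = 36.87° − 135.53° = -98.66°

At s = jω = j17:
zero (s+8): 8 + j17 → |·| = √(8²+17²) = √353 ≈ 18.788, ∠ = arctan(17/8) ≈ 64.80°
quadratic: (j17)² + 1.8·j17 + 25 = -264 + j30.6 → |·| ≈ 265.77, ∠ ≈ 173.39°
|L| = 125 · 18.788 / 265.77 ≈ 8.8366
Gain = 20 log₁₀(8.8366) ≈ 18.93 dB
∠L = 64.80° − 173.39° = -108.59°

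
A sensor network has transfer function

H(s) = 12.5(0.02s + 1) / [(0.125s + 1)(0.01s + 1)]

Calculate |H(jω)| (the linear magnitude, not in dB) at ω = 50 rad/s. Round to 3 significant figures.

At ω = 50 rad/s:
zero (1 + j50·0.02) = 1 + j1 → |·| ≈ 1.4142, ∠ ≈ 45.00°
pole (1 + j50·0.125) = 1 + j6.25 → |·| ≈ 6.3295, ∠ ≈ 80.91°
pole (1 + j50·0.01) = 1 + j0.5 → |·| ≈ 1.118, ∠ ≈ 26.57°
|H| = 12.5 · 1.4142 / (6.3295 · 1.118) ≈ 2.4981

2.50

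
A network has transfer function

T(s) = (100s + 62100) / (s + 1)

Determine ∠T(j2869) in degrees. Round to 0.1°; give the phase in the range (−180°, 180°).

-12.2°

Substitute s = j2869:
Numerator: 100(j2869) + 62100 = 62100 + j286900
Denominator: (j2869) + 1 = 1 + j2869
|N| = √(62100² + 286900²) ≈ 2.9354e+05, ∠N ≈ 77.79°
|D| = √(1² + 2869²) ≈ 2869, ∠D ≈ 89.98°
∠T = 77.79° − 89.98° = -12.19°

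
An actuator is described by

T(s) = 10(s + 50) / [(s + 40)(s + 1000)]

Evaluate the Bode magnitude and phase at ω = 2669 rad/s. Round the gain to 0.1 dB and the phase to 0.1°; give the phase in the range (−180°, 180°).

At s = jω = j2669:
zero (s+50): 50 + j2669 → |·| = √(50²+2669²) = √7126061 ≈ 2669.5, ∠ = arctan(2669/50) ≈ 88.93°
pole (s+40): 40 + j2669 → |·| = √(40²+2669²) = √7125161 ≈ 2669.3, ∠ = arctan(2669/40) ≈ 89.14°
pole (s+1000): 1000 + j2669 → |·| = √(1000²+2669²) = √8123561 ≈ 2850.2, ∠ = arctan(2669/1000) ≈ 69.46°
|T| = 10 · 2669.5 / 7.608e+06 ≈ 0.0035088
Gain = 20 log₁₀(0.0035088) ≈ -49.10 dB
∠T = 88.93° − 158.60° = -69.67°

-49.1 dB, -69.7°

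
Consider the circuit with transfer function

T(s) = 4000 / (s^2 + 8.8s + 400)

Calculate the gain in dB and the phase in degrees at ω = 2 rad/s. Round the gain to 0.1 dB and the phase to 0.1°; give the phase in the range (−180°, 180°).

At s = jω = j2:
quadratic: (j2)² + 8.8·j2 + 400 = 396 + j17.6 → |·| ≈ 396.39, ∠ ≈ 2.54°
|T| = 4000 / 396.39 ≈ 10.091
Gain = 20 log₁₀(10.091) ≈ 20.08 dB
∠T = 0.00° − 2.54° = -2.54°

20.1 dB, -2.5°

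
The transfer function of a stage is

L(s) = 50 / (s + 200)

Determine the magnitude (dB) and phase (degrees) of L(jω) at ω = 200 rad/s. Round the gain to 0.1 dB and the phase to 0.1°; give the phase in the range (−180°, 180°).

-15.1 dB, -45.0°

Substitute s = j200:
Numerator: 50 = 50 + j0
Denominator: (j200) + 200 = 200 + j200
|N| = √(50² + 0²) ≈ 50, ∠N ≈ 0.00°
|D| = √(200² + 200²) ≈ 282.84, ∠D ≈ 45.00°
|L| = 50 / 282.84 ≈ 0.17678
Gain = 20 log₁₀(0.17678) ≈ -15.05 dB
∠L = 0.00° − 45.00° = -45.00°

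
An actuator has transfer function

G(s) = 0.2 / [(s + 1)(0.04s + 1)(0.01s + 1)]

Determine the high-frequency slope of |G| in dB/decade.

Each pole contributes −20 dB/decade at high frequency; each zero contributes +20 dB/decade.
Net: 0 zero(s) − 3 pole(s) → -60 dB/decade.

-60 dB/decade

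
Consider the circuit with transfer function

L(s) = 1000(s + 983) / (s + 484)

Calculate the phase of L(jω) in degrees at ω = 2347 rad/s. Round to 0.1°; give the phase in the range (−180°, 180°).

At s = jω = j2347:
zero (s+983): 983 + j2347 → |·| = √(983²+2347²) = √6474698 ≈ 2544.5, ∠ = arctan(2347/983) ≈ 67.27°
pole (s+484): 484 + j2347 → |·| = √(484²+2347²) = √5742665 ≈ 2396.4, ∠ = arctan(2347/484) ≈ 78.35°
∠L = 67.27° − 78.35° = -11.08°

-11.1°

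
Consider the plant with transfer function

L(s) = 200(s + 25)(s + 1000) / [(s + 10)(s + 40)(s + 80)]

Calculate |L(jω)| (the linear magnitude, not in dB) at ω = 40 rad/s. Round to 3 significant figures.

At s = jω = j40:
zero (s+25): 25 + j40 → |·| = √(25²+40²) = √2225 ≈ 47.17, ∠ = arctan(40/25) ≈ 57.99°
zero (s+1000): 1000 + j40 → |·| = √(1000²+40²) = √1001600 ≈ 1000.8, ∠ = arctan(40/1000) ≈ 2.29°
pole (s+10): 10 + j40 → |·| = √(10²+40²) = √1700 ≈ 41.231, ∠ = arctan(40/10) ≈ 75.96°
pole (s+40): 40 + j40 → |·| = √(40²+40²) = √3200 ≈ 56.569, ∠ = arctan(40/40) ≈ 45.00°
pole (s+80): 80 + j40 → |·| = √(80²+40²) = √8000 ≈ 89.443, ∠ = arctan(40/80) ≈ 26.57°
|L| = 200 · 47208 / 2.0862e+05 ≈ 45.257

45.3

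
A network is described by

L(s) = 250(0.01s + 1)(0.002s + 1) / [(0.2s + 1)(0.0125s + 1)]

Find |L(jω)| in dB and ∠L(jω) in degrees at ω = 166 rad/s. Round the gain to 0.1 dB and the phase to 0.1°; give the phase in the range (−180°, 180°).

16.5 dB, -75.2°

At ω = 166 rad/s:
zero (1 + j166·0.01) = 1 + j1.66 → |·| ≈ 1.9379, ∠ ≈ 58.93°
zero (1 + j166·0.002) = 1 + j0.332 → |·| ≈ 1.0537, ∠ ≈ 18.37°
pole (1 + j166·0.2) = 1 + j33.2 → |·| ≈ 33.215, ∠ ≈ 88.27°
pole (1 + j166·0.0125) = 1 + j2.075 → |·| ≈ 2.3034, ∠ ≈ 64.27°
|L| = 250 · 1.9379 · 1.0537 / (33.215 · 2.3034) ≈ 6.6724
Gain = 20 log₁₀(6.6724) ≈ 16.49 dB
∠L = (58.93° + 18.37°) − (88.27° + 64.27°) = -75.24°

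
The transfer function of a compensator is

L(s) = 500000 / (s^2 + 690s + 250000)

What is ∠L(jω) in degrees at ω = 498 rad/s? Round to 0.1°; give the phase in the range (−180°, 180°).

-89.7°

At s = jω = j498:
quadratic: (j498)² + 690·j498 + 250000 = 1996 + j343620 → |·| ≈ 3.4363e+05, ∠ ≈ 89.67°
∠L = 0.00° − 89.67° = -89.67°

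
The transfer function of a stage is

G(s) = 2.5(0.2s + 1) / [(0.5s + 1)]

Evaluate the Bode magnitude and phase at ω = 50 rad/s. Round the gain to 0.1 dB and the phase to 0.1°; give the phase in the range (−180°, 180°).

At ω = 50 rad/s:
zero (1 + j50·0.2) = 1 + j10 → |·| ≈ 10.05, ∠ ≈ 84.29°
pole (1 + j50·0.5) = 1 + j25 → |·| ≈ 25.02, ∠ ≈ 87.71°
|G| = 2.5 · 10.05 / (25.02) ≈ 1.0042
Gain = 20 log₁₀(1.0042) ≈ 0.04 dB
∠G = (84.29°) − (87.71°) = -3.42°

0.0 dB, -3.4°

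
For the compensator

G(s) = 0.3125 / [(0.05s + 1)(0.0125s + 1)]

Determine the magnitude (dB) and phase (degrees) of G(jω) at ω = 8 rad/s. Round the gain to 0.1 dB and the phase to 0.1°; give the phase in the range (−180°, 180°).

At ω = 8 rad/s:
pole (1 + j8·0.05) = 1 + j0.4 → |·| ≈ 1.077, ∠ ≈ 21.80°
pole (1 + j8·0.0125) = 1 + j0.1 → |·| ≈ 1.005, ∠ ≈ 5.71°
|G| = 0.3125 · 1 / (1.077 · 1.005) ≈ 0.28871
Gain = 20 log₁₀(0.28871) ≈ -10.79 dB
∠G = (0°) − (21.80° + 5.71°) = -27.51°

-10.8 dB, -27.5°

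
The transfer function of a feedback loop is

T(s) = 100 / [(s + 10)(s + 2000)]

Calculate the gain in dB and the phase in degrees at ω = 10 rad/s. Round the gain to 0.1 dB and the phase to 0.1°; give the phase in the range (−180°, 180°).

-49.0 dB, -45.3°

At s = jω = j10:
pole (s+10): 10 + j10 → |·| = √(10²+10²) = √200 ≈ 14.142, ∠ = arctan(10/10) ≈ 45.00°
pole (s+2000): 2000 + j10 → |·| = √(2000²+10²) = √4000100 ≈ 2000, ∠ = arctan(10/2000) ≈ 0.29°
|T| = 100 / 28284 ≈ 0.0035356
Gain = 20 log₁₀(0.0035356) ≈ -49.03 dB
∠T = 0.00° − 45.29° = -45.29°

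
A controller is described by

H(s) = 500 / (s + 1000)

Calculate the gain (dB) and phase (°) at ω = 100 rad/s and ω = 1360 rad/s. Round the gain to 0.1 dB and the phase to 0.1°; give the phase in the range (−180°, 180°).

Substitute s = j100:
Numerator: 500 = 500 + j0
Denominator: (j100) + 1000 = 1000 + j100
|N| = √(500² + 0²) ≈ 500, ∠N ≈ 0.00°
|D| = √(1000² + 100²) ≈ 1005, ∠D ≈ 5.71°
|H| = 500 / 1005 ≈ 0.49751
Gain = 20 log₁₀(0.49751) ≈ -6.06 dB
∠H = 0.00° − 5.71° = -5.71°

Substitute s = j1360:
Numerator: 500 = 500 + j0
Denominator: (j1360) + 1000 = 1000 + j1360
|N| = √(500² + 0²) ≈ 500, ∠N ≈ 0.00°
|D| = √(1000² + 1360²) ≈ 1688.1, ∠D ≈ 53.67°
|H| = 500 / 1688.1 ≈ 0.29619
Gain = 20 log₁₀(0.29619) ≈ -10.57 dB
∠H = 0.00° − 53.67° = -53.67°

ω = 100: -6.1 dB, -5.7°; ω = 1360: -10.6 dB, -53.7°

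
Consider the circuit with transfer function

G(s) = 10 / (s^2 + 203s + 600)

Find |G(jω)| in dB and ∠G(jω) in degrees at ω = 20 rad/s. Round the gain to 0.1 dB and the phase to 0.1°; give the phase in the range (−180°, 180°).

Substitute s = j20:
Numerator: 10 = 10 + j0
Denominator: (j20)^2 + 203(j20) + 600 = 200 + j4060
|N| = √(10² + 0²) ≈ 10, ∠N ≈ 0.00°
|D| = √(200² + 4060²) ≈ 4064.9, ∠D ≈ 87.18°
|G| = 10 / 4064.9 ≈ 0.0024601
Gain = 20 log₁₀(0.0024601) ≈ -52.18 dB
∠G = 0.00° − 87.18° = -87.18°

-52.2 dB, -87.2°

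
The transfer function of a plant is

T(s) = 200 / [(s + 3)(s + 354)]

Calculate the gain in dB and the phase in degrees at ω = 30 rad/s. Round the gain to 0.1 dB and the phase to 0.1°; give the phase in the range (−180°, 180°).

-34.6 dB, -89.1°

At s = jω = j30:
pole (s+3): 3 + j30 → |·| = √(3²+30²) = √909 ≈ 30.15, ∠ = arctan(30/3) ≈ 84.29°
pole (s+354): 354 + j30 → |·| = √(354²+30²) = √126216 ≈ 355.27, ∠ = arctan(30/354) ≈ 4.84°
|T| = 200 / 10711 ≈ 0.018672
Gain = 20 log₁₀(0.018672) ≈ -34.58 dB
∠T = 0.00° − 89.13° = -89.13°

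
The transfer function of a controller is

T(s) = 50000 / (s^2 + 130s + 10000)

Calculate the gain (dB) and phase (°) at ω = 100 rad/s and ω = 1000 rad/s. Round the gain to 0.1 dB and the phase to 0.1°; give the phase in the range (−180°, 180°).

At s = jω = j100:
quadratic: (j100)² + 130·j100 + 10000 = 0 + j13000 → |·| ≈ 13000, ∠ ≈ 90.00°
|T| = 50000 / 13000 ≈ 3.8462
Gain = 20 log₁₀(3.8462) ≈ 11.70 dB
∠T = 0.00° − 90.00° = -90.00°

At s = jω = j1000:
quadratic: (j1000)² + 130·j1000 + 10000 = -990000 + j130000 → |·| ≈ 9.985e+05, ∠ ≈ 172.52°
|T| = 50000 / 9.985e+05 ≈ 0.050075
Gain = 20 log₁₀(0.050075) ≈ -26.01 dB
∠T = 0.00° − 172.52° = -172.52°

ω = 100: 11.7 dB, -90.0°; ω = 1000: -26.0 dB, -172.5°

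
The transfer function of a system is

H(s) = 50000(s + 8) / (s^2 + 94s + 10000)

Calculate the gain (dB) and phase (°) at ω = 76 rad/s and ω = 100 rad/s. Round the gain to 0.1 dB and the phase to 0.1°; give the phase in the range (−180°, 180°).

ω = 76: 53.3 dB, 24.6°; ω = 100: 54.5 dB, -4.6°

At s = jω = j76:
zero (s+8): 8 + j76 → |·| = √(8²+76²) = √5840 ≈ 76.42, ∠ = arctan(76/8) ≈ 83.99°
quadratic: (j76)² + 94·j76 + 10000 = 4224 + j7144 → |·| ≈ 8299.3, ∠ ≈ 59.41°
|H| = 50000 · 76.42 / 8299.3 ≈ 460.4
Gain = 20 log₁₀(460.4) ≈ 53.26 dB
∠H = 83.99° − 59.41° = 24.58°

At s = jω = j100:
zero (s+8): 8 + j100 → |·| = √(8²+100²) = √10064 ≈ 100.32, ∠ = arctan(100/8) ≈ 85.43°
quadratic: (j100)² + 94·j100 + 10000 = 0 + j9400 → |·| ≈ 9400, ∠ ≈ 90.00°
|H| = 50000 · 100.32 / 9400 ≈ 533.62
Gain = 20 log₁₀(533.62) ≈ 54.54 dB
∠H = 85.43° − 90.00° = -4.57°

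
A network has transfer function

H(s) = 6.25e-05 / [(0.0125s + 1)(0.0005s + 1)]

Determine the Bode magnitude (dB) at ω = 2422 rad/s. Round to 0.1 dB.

At ω = 2422 rad/s:
pole (1 + j2422·0.0125) = 1 + j30.275 → |·| ≈ 30.292, ∠ ≈ 88.11°
pole (1 + j2422·0.0005) = 1 + j1.211 → |·| ≈ 1.5705, ∠ ≈ 50.45°
|H| = 6.25e-05 · 1 / (30.292 · 1.5705) ≈ 1.3138e-06
Gain = 20 log₁₀(1.3138e-06) ≈ -117.63 dB

-117.6 dB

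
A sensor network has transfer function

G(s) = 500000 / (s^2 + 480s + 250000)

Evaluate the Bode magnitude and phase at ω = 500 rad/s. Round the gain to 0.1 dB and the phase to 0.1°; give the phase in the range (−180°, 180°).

At s = jω = j500:
quadratic: (j500)² + 480·j500 + 250000 = 0 + j240000 → |·| ≈ 2.4e+05, ∠ ≈ 90.00°
|G| = 500000 / 2.4e+05 ≈ 2.0833
Gain = 20 log₁₀(2.0833) ≈ 6.38 dB
∠G = 0.00° − 90.00° = -90.00°

6.4 dB, -90.0°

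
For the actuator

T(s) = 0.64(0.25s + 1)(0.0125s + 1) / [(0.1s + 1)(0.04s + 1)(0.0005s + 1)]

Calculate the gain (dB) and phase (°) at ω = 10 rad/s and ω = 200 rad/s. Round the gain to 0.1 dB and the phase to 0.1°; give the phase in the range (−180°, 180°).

At ω = 10 rad/s:
zero (1 + j10·0.25) = 1 + j2.5 → |·| ≈ 2.6926, ∠ ≈ 68.20°
zero (1 + j10·0.0125) = 1 + j0.125 → |·| ≈ 1.0078, ∠ ≈ 7.13°
pole (1 + j10·0.1) = 1 + j1 → |·| ≈ 1.4142, ∠ ≈ 45.00°
pole (1 + j10·0.04) = 1 + j0.4 → |·| ≈ 1.077, ∠ ≈ 21.80°
pole (1 + j10·0.0005) = 1 + j0.005 → |·| ≈ 1, ∠ ≈ 0.29°
|T| = 0.64 · 2.6926 · 1.0078 / (1.4142 · 1.077 · 1) ≈ 1.1402
Gain = 20 log₁₀(1.1402) ≈ 1.14 dB
∠T = (68.20° + 7.13°) − (45.00° + 21.80° + 0.29°) = 8.24°

At ω = 200 rad/s:
zero (1 + j200·0.25) = 1 + j50 → |·| ≈ 50.01, ∠ ≈ 88.85°
zero (1 + j200·0.0125) = 1 + j2.5 → |·| ≈ 2.6926, ∠ ≈ 68.20°
pole (1 + j200·0.1) = 1 + j20 → |·| ≈ 20.025, ∠ ≈ 87.14°
pole (1 + j200·0.04) = 1 + j8 → |·| ≈ 8.0623, ∠ ≈ 82.87°
pole (1 + j200·0.0005) = 1 + j0.1 → |·| ≈ 1.005, ∠ ≈ 5.71°
|T| = 0.64 · 50.01 · 2.6926 / (20.025 · 8.0623 · 1.005) ≈ 0.53114
Gain = 20 log₁₀(0.53114) ≈ -5.50 dB
∠T = (88.85° + 68.20°) − (87.14° + 82.87° + 5.71°) = -18.67°

ω = 10: 1.1 dB, 8.2°; ω = 200: -5.5 dB, -18.7°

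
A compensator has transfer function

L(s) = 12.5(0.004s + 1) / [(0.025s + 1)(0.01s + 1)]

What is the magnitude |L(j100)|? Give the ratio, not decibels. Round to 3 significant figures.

At ω = 100 rad/s:
zero (1 + j100·0.004) = 1 + j0.4 → |·| ≈ 1.077, ∠ ≈ 21.80°
pole (1 + j100·0.025) = 1 + j2.5 → |·| ≈ 2.6926, ∠ ≈ 68.20°
pole (1 + j100·0.01) = 1 + j1 → |·| ≈ 1.4142, ∠ ≈ 45.00°
|L| = 12.5 · 1.077 / (2.6926 · 1.4142) ≈ 3.5354

3.54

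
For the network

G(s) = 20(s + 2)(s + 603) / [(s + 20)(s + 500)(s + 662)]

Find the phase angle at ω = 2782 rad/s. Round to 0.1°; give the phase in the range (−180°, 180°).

At s = jω = j2782:
zero (s+2): 2 + j2782 → |·| = √(2²+2782²) = √7739528 ≈ 2782, ∠ = arctan(2782/2) ≈ 89.96°
zero (s+603): 603 + j2782 → |·| = √(603²+2782²) = √8103133 ≈ 2846.6, ∠ = arctan(2782/603) ≈ 77.77°
pole (s+20): 20 + j2782 → |·| = √(20²+2782²) = √7739924 ≈ 2782.1, ∠ = arctan(2782/20) ≈ 89.59°
pole (s+500): 500 + j2782 → |·| = √(500²+2782²) = √7989524 ≈ 2826.6, ∠ = arctan(2782/500) ≈ 79.81°
pole (s+662): 662 + j2782 → |·| = √(662²+2782²) = √8177768 ≈ 2859.7, ∠ = arctan(2782/662) ≈ 76.61°
∠G = 167.73° − 246.01° = -78.28°

-78.3°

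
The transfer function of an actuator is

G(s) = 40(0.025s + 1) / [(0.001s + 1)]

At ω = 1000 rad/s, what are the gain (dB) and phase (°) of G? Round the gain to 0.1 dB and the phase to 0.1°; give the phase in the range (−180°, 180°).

At ω = 1000 rad/s:
zero (1 + j1000·0.025) = 1 + j25 → |·| ≈ 25.02, ∠ ≈ 87.71°
pole (1 + j1000·0.001) = 1 + j1 → |·| ≈ 1.4142, ∠ ≈ 45.00°
|G| = 40 · 25.02 / (1.4142) ≈ 707.68
Gain = 20 log₁₀(707.68) ≈ 57.00 dB
∠G = (87.71°) − (45.00°) = 42.71°

57.0 dB, 42.7°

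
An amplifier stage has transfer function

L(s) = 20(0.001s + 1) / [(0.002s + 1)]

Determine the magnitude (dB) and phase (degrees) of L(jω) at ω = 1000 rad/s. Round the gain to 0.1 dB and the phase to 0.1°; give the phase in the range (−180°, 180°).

At ω = 1000 rad/s:
zero (1 + j1000·0.001) = 1 + j1 → |·| ≈ 1.4142, ∠ ≈ 45.00°
pole (1 + j1000·0.002) = 1 + j2 → |·| ≈ 2.2361, ∠ ≈ 63.43°
|L| = 20 · 1.4142 / (2.2361) ≈ 12.649
Gain = 20 log₁₀(12.649) ≈ 22.04 dB
∠L = (45.00°) − (63.43°) = -18.43°

22.0 dB, -18.4°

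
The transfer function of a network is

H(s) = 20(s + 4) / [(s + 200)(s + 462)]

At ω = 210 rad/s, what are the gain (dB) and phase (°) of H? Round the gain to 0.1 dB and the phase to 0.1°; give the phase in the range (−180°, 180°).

At s = jω = j210:
zero (s+4): 4 + j210 → |·| = √(4²+210²) = √44116 ≈ 210.04, ∠ = arctan(210/4) ≈ 88.91°
pole (s+200): 200 + j210 → |·| = √(200²+210²) = √84100 ≈ 290, ∠ = arctan(210/200) ≈ 46.40°
pole (s+462): 462 + j210 → |·| = √(462²+210²) = √257544 ≈ 507.49, ∠ = arctan(210/462) ≈ 24.44°
|H| = 20 · 210.04 / 1.4717e+05 ≈ 0.028544
Gain = 20 log₁₀(0.028544) ≈ -30.89 dB
∠H = 88.91° − 70.84° = 18.07°

-30.9 dB, 18.1°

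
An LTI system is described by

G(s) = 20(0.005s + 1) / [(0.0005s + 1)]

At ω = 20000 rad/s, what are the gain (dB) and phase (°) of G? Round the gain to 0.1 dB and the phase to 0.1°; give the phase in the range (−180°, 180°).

At ω = 20000 rad/s:
zero (1 + j20000·0.005) = 1 + j100 → |·| ≈ 100, ∠ ≈ 89.43°
pole (1 + j20000·0.0005) = 1 + j10 → |·| ≈ 10.05, ∠ ≈ 84.29°
|G| = 20 · 100 / (10.05) ≈ 199
Gain = 20 log₁₀(199) ≈ 45.98 dB
∠G = (89.43°) − (84.29°) = 5.14°

46.0 dB, 5.1°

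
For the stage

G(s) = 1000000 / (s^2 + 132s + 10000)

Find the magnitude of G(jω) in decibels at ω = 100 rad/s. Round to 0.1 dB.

At s = jω = j100:
quadratic: (j100)² + 132·j100 + 10000 = 0 + j13200 → |·| ≈ 13200, ∠ ≈ 90.00°
|G| = 1000000 / 13200 ≈ 75.758
Gain = 20 log₁₀(75.758) ≈ 37.59 dB

37.6 dB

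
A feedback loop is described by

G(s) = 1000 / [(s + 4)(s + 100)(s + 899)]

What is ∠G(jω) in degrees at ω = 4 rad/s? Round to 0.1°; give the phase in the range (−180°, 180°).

At s = jω = j4:
pole (s+4): 4 + j4 → |·| = √(4²+4²) = √32 ≈ 5.6569, ∠ = arctan(4/4) ≈ 45.00°
pole (s+100): 100 + j4 → |·| = √(100²+4²) = √10016 ≈ 100.08, ∠ = arctan(4/100) ≈ 2.29°
pole (s+899): 899 + j4 → |·| = √(899²+4²) = √808217 ≈ 899.01, ∠ = arctan(4/899) ≈ 0.25°
∠G = 0.00° − 47.54° = -47.54°

-47.5°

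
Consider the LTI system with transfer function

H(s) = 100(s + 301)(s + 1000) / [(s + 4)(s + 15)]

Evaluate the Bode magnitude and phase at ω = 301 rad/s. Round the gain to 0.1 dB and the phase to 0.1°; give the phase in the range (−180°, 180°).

53.8 dB, -114.6°

At s = jω = j301:
zero (s+301): 301 + j301 → |·| = √(301²+301²) = √181202 ≈ 425.68, ∠ = arctan(301/301) ≈ 45.00°
zero (s+1000): 1000 + j301 → |·| = √(1000²+301²) = √1090601 ≈ 1044.3, ∠ = arctan(301/1000) ≈ 16.75°
pole (s+4): 4 + j301 → |·| = √(4²+301²) = √90617 ≈ 301.03, ∠ = arctan(301/4) ≈ 89.24°
pole (s+15): 15 + j301 → |·| = √(15²+301²) = √90826 ≈ 301.37, ∠ = arctan(301/15) ≈ 87.15°
|H| = 100 · 4.4454e+05 / 90721 ≈ 490.01
Gain = 20 log₁₀(490.01) ≈ 53.80 dB
∠H = 61.75° − 176.39° = -114.64°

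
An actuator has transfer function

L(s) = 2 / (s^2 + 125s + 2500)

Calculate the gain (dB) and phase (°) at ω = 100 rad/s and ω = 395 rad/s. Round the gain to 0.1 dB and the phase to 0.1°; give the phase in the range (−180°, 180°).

ω = 100: -77.3 dB, -121.0°; ω = 395: -98.1 dB, -162.2°

Substitute s = j100:
Numerator: 2 = 2 + j0
Denominator: (j100)^2 + 125(j100) + 2500 = -7500 + j12500
|N| = √(2² + 0²) ≈ 2, ∠N ≈ 0.00°
|D| = √(7500² + 12500²) ≈ 14577, ∠D ≈ 120.96°
|L| = 2 / 14577 ≈ 0.0001372
Gain = 20 log₁₀(0.0001372) ≈ -77.25 dB
∠L = 0.00° − 120.96° = -120.96°

Substitute s = j395:
Numerator: 2 = 2 + j0
Denominator: (j395)^2 + 125(j395) + 2500 = -153525 + j49375
|N| = √(2² + 0²) ≈ 2, ∠N ≈ 0.00°
|D| = √(153525² + 49375²) ≈ 1.6127e+05, ∠D ≈ 162.17°
|L| = 2 / 1.6127e+05 ≈ 1.2402e-05
Gain = 20 log₁₀(1.2402e-05) ≈ -98.13 dB
∠L = 0.00° − 162.17° = -162.17°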